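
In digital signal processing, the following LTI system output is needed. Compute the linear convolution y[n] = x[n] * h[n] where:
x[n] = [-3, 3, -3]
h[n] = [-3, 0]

y[n] = sum_k x[k]*h[n-k]. Output length = len(x) + len(h) - 1 = 3 + 2 - 1 = 4.
y[0] = -3*-3 = 9
y[1] = 3*-3 + -3*0 = -9
y[2] = -3*-3 + 3*0 = 9
y[3] = -3*0 = 0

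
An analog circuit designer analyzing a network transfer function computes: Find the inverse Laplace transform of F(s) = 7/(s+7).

Standard pair: k/(s+a) <-> k*e^(-at)*u(t)
With k=7, a=7: f(t) = 7*e^(-7t)*u(t)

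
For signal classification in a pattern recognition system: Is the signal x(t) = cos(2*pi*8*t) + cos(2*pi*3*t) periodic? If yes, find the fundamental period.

f1 = 8 Hz, f2 = 3 Hz
Period T1 = 1/8, T2 = 1/3
Ratio T1/T2 = 3/8, which is rational.
The signal is periodic with fundamental period T = 1/GCD(8,3) = 1 s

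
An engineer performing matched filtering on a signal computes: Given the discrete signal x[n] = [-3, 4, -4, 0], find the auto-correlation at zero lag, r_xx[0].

The auto-correlation at zero lag r_xx[0] equals the signal energy.
r_xx[0] = sum of x[n]^2 = (-3)^2 + 4^2 + (-4)^2 + 0^2
= 9 + 16 + 16 + 0 = 41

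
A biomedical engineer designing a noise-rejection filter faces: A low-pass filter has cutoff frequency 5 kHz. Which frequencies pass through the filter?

A low-pass filter passes all frequencies below the cutoff frequency 5 kHz and attenuates higher frequencies.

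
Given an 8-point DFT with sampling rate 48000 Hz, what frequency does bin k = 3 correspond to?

The frequency of DFT bin k is: f_k = k * f_s / N
f_3 = 3 * 48000 / 8 = 18000 Hz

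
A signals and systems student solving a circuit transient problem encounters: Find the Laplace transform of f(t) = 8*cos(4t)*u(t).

Standard pair: cos(wt)*u(t) <-> s/(s^2+w^2)
With w = 4: L{8*cos(4t)*u(t)} = 8s/(s^2+16)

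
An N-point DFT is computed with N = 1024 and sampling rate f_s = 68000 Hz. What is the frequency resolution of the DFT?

DFT frequency resolution = f_s / N
= 68000 / 1024 = 2125/32 Hz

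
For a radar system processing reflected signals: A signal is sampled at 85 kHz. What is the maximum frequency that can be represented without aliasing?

The maximum frequency that can be represented without aliasing
is the Nyquist frequency: f_max = f_s / 2 = 85 kHz / 2 = 85/2 kHz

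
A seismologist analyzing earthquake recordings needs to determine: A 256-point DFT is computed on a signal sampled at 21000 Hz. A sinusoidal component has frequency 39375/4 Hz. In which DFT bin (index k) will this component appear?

DFT frequency resolution = f_s/N = 21000/256 = 2625/32 Hz
Bin index k = f_signal / resolution = 39375/4 / 2625/32 = 120
The signal frequency 39375/4 Hz falls in DFT bin k = 120.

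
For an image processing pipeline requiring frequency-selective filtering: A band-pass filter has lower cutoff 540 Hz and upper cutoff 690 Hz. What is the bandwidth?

Bandwidth = f_high - f_low
= 690 Hz - 540 Hz = 150 Hz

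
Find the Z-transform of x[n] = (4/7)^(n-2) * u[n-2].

Time-shifting property: if X(z) = Z{x[n]}, then Z{x[n-d]} = z^(-d) * X(z)
X(z) = z/(z - 4/7) for x[n] = (4/7)^n * u[n]
Z{x[n-2]} = z^(-2) * z/(z - 4/7) = z^(-1)/(z - 4/7)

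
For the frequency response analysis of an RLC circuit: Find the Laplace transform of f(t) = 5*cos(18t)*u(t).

Standard pair: cos(wt)*u(t) <-> s/(s^2+w^2)
With w = 18: L{5*cos(18t)*u(t)} = 5s/(s^2+324)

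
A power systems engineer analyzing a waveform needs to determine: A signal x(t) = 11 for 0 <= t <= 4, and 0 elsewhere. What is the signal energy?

Energy = integral of |x(t)|^2 dt over the signal duration
= 11^2 * 4 = 121 * 4 = 484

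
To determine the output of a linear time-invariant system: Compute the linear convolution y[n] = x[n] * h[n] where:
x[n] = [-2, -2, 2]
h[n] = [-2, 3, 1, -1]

y[n] = sum_k x[k]*h[n-k]. Output length = len(x) + len(h) - 1 = 3 + 4 - 1 = 6.
y[0] = -2*-2 = 4
y[1] = -2*-2 + -2*3 = -2
y[2] = 2*-2 + -2*3 + -2*1 = -12
y[3] = 2*3 + -2*1 + -2*-1 = 6
y[4] = 2*1 + -2*-1 = 4
y[5] = 2*-1 = -2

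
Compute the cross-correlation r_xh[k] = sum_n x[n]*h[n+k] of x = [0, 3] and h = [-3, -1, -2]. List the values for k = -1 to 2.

Both sequences indexed from 0 and zero outside their support.
Lags with overlap: k = -1 to 2.
  r_xh[-1] = x[1]*h[0] = -9
  r_xh[0] = x[0]*h[0] + x[1]*h[1] = -3
  r_xh[1] = x[0]*h[1] + x[1]*h[2] = -6
  r_xh[2] = x[0]*h[2] = 0
r_xh = [-9, -3, -6, 0] (for k = -1, ..., 2)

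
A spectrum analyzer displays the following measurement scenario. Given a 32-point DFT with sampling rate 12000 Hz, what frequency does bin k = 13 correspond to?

The frequency of DFT bin k is: f_k = k * f_s / N
f_13 = 13 * 12000 / 32 = 4875 Hz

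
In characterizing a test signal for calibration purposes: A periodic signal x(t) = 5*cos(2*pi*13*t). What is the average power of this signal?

Average power of A*cos(wt) is A^2/2.
P = 5^2 / 2 = 25/2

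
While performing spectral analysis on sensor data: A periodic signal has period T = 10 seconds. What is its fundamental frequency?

The fundamental frequency is the reciprocal of the period.
f = 1/T = 1/(10) = 1/10 Hz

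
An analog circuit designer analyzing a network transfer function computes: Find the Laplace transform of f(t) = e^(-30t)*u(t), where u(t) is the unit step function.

Standard Laplace transform pair:
e^(-at)*u(t) <-> 1/(s+a)
With a = 30: L{e^(-30t)*u(t)} = 1/(s+30), ROC: Re(s) > -30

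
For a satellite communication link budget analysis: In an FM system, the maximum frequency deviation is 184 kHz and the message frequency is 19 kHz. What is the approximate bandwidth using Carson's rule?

Carson's rule: BW = 2*(delta_f + f_m)
= 2*(184 + 19) kHz = 406 kHz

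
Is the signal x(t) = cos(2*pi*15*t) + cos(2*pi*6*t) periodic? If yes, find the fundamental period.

f1 = 15 Hz, f2 = 6 Hz
Period T1 = 1/15, T2 = 1/6
Ratio T1/T2 = 6/15, which is rational.
The signal is periodic with fundamental period T = 1/GCD(15,6) = 1/3 s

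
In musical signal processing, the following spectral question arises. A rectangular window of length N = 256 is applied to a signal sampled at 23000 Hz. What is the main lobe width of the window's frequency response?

For a rectangular window of length N,
the main lobe width in frequency is 2*f_s/N.
= 2*23000/256 = 2875/16 Hz
This determines the minimum frequency separation for resolving two sinusoids.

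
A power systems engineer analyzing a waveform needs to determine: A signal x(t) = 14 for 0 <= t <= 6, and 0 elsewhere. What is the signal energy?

Energy = integral of |x(t)|^2 dt over the signal duration
= 14^2 * 6 = 196 * 6 = 1176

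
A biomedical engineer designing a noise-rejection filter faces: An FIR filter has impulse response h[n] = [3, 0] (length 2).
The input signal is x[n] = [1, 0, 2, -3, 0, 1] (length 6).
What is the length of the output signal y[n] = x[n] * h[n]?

For linear convolution, the output length is:
len(y) = len(x) + len(h) - 1 = 6 + 2 - 1 = 7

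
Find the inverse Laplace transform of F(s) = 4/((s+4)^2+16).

Standard pair: w/((s+a)^2+w^2) <-> e^(-at)*sin(wt)*u(t)
With a=4, w=4: f(t) = e^(-4t)*sin(4t)*u(t)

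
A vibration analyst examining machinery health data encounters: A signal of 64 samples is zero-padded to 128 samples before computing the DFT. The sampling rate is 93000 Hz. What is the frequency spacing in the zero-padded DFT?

Original DFT: N = 64, resolution = f_s/N = 93000/64 = 11625/8 Hz
Zero-padded DFT: N = 128, resolution = f_s/N = 93000/128 = 11625/16 Hz
Zero-padding interpolates the spectrum (finer frequency grid)
but does NOT improve the true spectral resolution (ability to resolve close frequencies).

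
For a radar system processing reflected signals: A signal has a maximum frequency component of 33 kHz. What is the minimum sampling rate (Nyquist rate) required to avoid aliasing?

By the Nyquist-Shannon sampling theorem,
the minimum sampling rate (Nyquist rate) must be at least 2 * f_max.
Nyquist rate = 2 * 33 kHz = 66 kHz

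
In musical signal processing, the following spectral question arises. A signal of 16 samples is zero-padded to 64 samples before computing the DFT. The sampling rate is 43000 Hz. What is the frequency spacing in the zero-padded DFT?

Original DFT: N = 16, resolution = f_s/N = 43000/16 = 5375/2 Hz
Zero-padded DFT: N = 64, resolution = f_s/N = 43000/64 = 5375/8 Hz
Zero-padding interpolates the spectrum (finer frequency grid)
but does NOT improve the true spectral resolution (ability to resolve close frequencies).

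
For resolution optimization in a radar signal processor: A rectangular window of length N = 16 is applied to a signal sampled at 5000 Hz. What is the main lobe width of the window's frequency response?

For a rectangular window of length N,
the main lobe width in frequency is 2*f_s/N.
= 2*5000/16 = 625 Hz
This determines the minimum frequency separation for resolving two sinusoids.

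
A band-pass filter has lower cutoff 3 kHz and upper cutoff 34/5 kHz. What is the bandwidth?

Bandwidth = f_high - f_low
= 34/5 kHz - 3 kHz = 19/5 kHz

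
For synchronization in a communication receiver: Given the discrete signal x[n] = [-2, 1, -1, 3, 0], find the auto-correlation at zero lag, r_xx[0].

The auto-correlation at zero lag r_xx[0] equals the signal energy.
r_xx[0] = sum of x[n]^2 = (-2)^2 + 1^2 + (-1)^2 + 3^2 + 0^2
= 4 + 1 + 1 + 9 + 0 = 15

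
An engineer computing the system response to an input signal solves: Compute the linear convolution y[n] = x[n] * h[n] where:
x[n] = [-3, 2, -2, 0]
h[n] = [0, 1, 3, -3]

y[n] = sum_k x[k]*h[n-k]. Output length = len(x) + len(h) - 1 = 4 + 4 - 1 = 7.
y[0] = -3*0 = 0
y[1] = 2*0 + -3*1 = -3
y[2] = -2*0 + 2*1 + -3*3 = -7
y[3] = 0*0 + -2*1 + 2*3 + -3*-3 = 13
y[4] = 0*1 + -2*3 + 2*-3 = -12
y[5] = 0*3 + -2*-3 = 6
y[6] = 0*-3 = 0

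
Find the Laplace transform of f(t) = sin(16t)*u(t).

Standard pair: sin(wt)*u(t) <-> w/(s^2+w^2)
With w = 16: L{sin(16t)*u(t)} = 16/(s^2+256)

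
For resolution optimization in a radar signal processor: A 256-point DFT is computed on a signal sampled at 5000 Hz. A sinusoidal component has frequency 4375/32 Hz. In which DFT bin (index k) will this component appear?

DFT frequency resolution = f_s/N = 5000/256 = 625/32 Hz
Bin index k = f_signal / resolution = 4375/32 / 625/32 = 7
The signal frequency 4375/32 Hz falls in DFT bin k = 7.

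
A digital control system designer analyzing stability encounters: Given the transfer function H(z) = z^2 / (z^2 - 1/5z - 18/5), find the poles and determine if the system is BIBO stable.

Poles are roots of the denominator: z^2 - 1/5z - 18/5 = 0.
Quadratic formula: z = [-(-1/5) +/- sqrt((-1/5)^2 - 4*(-18/5))] / 2
Discriminant = 1/25 + 72/5 = 361/25; sqrt = 19/5.
z = (1/5 +/- 19/5) / 2 => z = 2 or z = -9/5.
|p1| = 2, |p2| = 9/5.
For BIBO stability, all poles must lie inside the unit circle (|p| < 1).
System is UNSTABLE since at least one |p| >= 1.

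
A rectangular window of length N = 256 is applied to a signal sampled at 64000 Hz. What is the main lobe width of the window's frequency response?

For a rectangular window of length N,
the main lobe width in frequency is 2*f_s/N.
= 2*64000/256 = 500 Hz
This determines the minimum frequency separation for resolving two sinusoids.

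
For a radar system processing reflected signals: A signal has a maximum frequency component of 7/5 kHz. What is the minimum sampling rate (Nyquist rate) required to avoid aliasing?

By the Nyquist-Shannon sampling theorem,
the minimum sampling rate (Nyquist rate) must be at least 2 * f_max.
Nyquist rate = 2 * 7/5 kHz = 14/5 kHz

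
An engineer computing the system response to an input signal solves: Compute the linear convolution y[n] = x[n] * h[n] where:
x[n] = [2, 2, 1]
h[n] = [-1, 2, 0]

y[n] = sum_k x[k]*h[n-k]. Output length = len(x) + len(h) - 1 = 3 + 3 - 1 = 5.
y[0] = 2*-1 = -2
y[1] = 2*-1 + 2*2 = 2
y[2] = 1*-1 + 2*2 + 2*0 = 3
y[3] = 1*2 + 2*0 = 2
y[4] = 1*0 = 0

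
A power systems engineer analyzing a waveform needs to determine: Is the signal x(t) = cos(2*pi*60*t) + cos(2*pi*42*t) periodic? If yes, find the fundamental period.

f1 = 60 Hz, f2 = 42 Hz
Period T1 = 1/60, T2 = 1/42
Ratio T1/T2 = 42/60, which is rational.
The signal is periodic with fundamental period T = 1/GCD(60,42) = 1/6 s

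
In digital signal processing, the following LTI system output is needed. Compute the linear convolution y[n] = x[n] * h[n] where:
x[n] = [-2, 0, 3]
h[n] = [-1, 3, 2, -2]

y[n] = sum_k x[k]*h[n-k]. Output length = len(x) + len(h) - 1 = 3 + 4 - 1 = 6.
y[0] = -2*-1 = 2
y[1] = 0*-1 + -2*3 = -6
y[2] = 3*-1 + 0*3 + -2*2 = -7
y[3] = 3*3 + 0*2 + -2*-2 = 13
y[4] = 3*2 + 0*-2 = 6
y[5] = 3*-2 = -6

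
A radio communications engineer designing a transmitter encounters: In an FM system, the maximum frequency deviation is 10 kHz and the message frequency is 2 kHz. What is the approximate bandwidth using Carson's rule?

Carson's rule: BW = 2*(delta_f + f_m)
= 2*(10 + 2) kHz = 24 kHz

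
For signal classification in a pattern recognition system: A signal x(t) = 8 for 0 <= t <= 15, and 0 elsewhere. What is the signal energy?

Energy = integral of |x(t)|^2 dt over the signal duration
= 8^2 * 15 = 64 * 15 = 960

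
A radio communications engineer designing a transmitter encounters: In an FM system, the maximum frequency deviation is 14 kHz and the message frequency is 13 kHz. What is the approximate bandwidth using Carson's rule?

Carson's rule: BW = 2*(delta_f + f_m)
= 2*(14 + 13) kHz = 54 kHz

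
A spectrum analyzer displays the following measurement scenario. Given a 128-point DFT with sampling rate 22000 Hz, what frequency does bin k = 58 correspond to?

The frequency of DFT bin k is: f_k = k * f_s / N
f_58 = 58 * 22000 / 128 = 39875/4 Hz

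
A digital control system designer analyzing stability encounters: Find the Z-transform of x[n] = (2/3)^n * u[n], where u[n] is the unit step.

The Z-transform of a^n * u[n] is z/(z-a) for |z| > |a|.
Here a = 2/3, so X(z) = z/(z - (2/3)) = 3z/(3z - 2)
ROC: |z| > 2/3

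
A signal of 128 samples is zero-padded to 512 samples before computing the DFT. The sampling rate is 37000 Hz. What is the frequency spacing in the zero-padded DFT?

Original DFT: N = 128, resolution = f_s/N = 37000/128 = 4625/16 Hz
Zero-padded DFT: N = 512, resolution = f_s/N = 37000/512 = 4625/64 Hz
Zero-padding interpolates the spectrum (finer frequency grid)
but does NOT improve the true spectral resolution (ability to resolve close frequencies).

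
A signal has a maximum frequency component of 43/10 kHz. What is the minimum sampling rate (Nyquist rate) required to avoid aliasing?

By the Nyquist-Shannon sampling theorem,
the minimum sampling rate (Nyquist rate) must be at least 2 * f_max.
Nyquist rate = 2 * 43/10 kHz = 43/5 kHz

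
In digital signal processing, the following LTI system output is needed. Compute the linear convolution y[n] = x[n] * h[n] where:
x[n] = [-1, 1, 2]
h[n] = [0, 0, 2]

y[n] = sum_k x[k]*h[n-k]. Output length = len(x) + len(h) - 1 = 3 + 3 - 1 = 5.
y[0] = -1*0 = 0
y[1] = 1*0 + -1*0 = 0
y[2] = 2*0 + 1*0 + -1*2 = -2
y[3] = 2*0 + 1*2 = 2
y[4] = 2*2 = 4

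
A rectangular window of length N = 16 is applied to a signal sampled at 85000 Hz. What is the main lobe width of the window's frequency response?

For a rectangular window of length N,
the main lobe width in frequency is 2*f_s/N.
= 2*85000/16 = 10625 Hz
This determines the minimum frequency separation for resolving two sinusoids.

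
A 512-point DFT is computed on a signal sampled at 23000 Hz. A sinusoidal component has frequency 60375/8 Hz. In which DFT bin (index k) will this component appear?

DFT frequency resolution = f_s/N = 23000/512 = 2875/64 Hz
Bin index k = f_signal / resolution = 60375/8 / 2875/64 = 168
The signal frequency 60375/8 Hz falls in DFT bin k = 168.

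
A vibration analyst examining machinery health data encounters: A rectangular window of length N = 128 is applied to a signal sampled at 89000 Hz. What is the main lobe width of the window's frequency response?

For a rectangular window of length N,
the main lobe width in frequency is 2*f_s/N.
= 2*89000/128 = 11125/8 Hz
This determines the minimum frequency separation for resolving two sinusoids.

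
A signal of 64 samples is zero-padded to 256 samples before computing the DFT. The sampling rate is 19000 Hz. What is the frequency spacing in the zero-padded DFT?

Original DFT: N = 64, resolution = f_s/N = 19000/64 = 2375/8 Hz
Zero-padded DFT: N = 256, resolution = f_s/N = 19000/256 = 2375/32 Hz
Zero-padding interpolates the spectrum (finer frequency grid)
but does NOT improve the true spectral resolution (ability to resolve close frequencies).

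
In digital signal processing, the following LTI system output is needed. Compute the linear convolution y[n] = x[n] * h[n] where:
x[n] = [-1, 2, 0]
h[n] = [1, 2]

y[n] = sum_k x[k]*h[n-k]. Output length = len(x) + len(h) - 1 = 3 + 2 - 1 = 4.
y[0] = -1*1 = -1
y[1] = 2*1 + -1*2 = 0
y[2] = 0*1 + 2*2 = 4
y[3] = 0*2 = 0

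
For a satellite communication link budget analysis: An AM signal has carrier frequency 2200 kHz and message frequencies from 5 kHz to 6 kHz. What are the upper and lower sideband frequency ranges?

Upper sideband (USB) = fc + [fm_low, fm_high] = 2200 + [5, 6] = [2205, 2206] kHz
Lower sideband (LSB) = fc - [fm_high, fm_low] = 2200 - [6, 5] = [2194, 2195] kHz
Total occupied spectrum: 2194 kHz to 2206 kHz (plus carrier at 2200 kHz)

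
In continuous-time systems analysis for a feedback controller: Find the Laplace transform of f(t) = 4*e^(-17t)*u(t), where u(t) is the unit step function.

Standard Laplace transform pair:
e^(-at)*u(t) <-> 1/(s+a)
With a = 17: L{4*e^(-17t)*u(t)} = 4/(s+17), ROC: Re(s) > -17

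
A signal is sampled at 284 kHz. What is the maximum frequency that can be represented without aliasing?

The maximum frequency that can be represented without aliasing
is the Nyquist frequency: f_max = f_s / 2 = 284 kHz / 2 = 142 kHz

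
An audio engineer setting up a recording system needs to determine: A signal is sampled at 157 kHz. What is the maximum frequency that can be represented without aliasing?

The maximum frequency that can be represented without aliasing
is the Nyquist frequency: f_max = f_s / 2 = 157 kHz / 2 = 157/2 kHz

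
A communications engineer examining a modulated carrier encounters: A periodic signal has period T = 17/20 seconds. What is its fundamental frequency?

The fundamental frequency is the reciprocal of the period.
f = 1/T = 1/(17/20) = 20/17 Hz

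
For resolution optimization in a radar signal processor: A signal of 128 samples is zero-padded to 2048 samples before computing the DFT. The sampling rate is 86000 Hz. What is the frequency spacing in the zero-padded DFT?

Original DFT: N = 128, resolution = f_s/N = 86000/128 = 5375/8 Hz
Zero-padded DFT: N = 2048, resolution = f_s/N = 86000/2048 = 5375/128 Hz
Zero-padding interpolates the spectrum (finer frequency grid)
but does NOT improve the true spectral resolution (ability to resolve close frequencies).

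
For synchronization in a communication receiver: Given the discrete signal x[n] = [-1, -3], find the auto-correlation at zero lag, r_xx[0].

The auto-correlation at zero lag r_xx[0] equals the signal energy.
r_xx[0] = sum of x[n]^2 = (-1)^2 + (-3)^2
= 1 + 9 = 10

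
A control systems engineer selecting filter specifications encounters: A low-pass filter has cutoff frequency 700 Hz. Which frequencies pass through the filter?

A low-pass filter passes all frequencies below the cutoff frequency 700 Hz and attenuates higher frequencies.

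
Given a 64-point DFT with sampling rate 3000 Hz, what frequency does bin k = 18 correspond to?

The frequency of DFT bin k is: f_k = k * f_s / N
f_18 = 18 * 3000 / 64 = 3375/4 Hz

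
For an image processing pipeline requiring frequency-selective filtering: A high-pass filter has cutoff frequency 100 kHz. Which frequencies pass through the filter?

A high-pass filter passes all frequencies above the cutoff frequency 100 kHz and attenuates lower frequencies.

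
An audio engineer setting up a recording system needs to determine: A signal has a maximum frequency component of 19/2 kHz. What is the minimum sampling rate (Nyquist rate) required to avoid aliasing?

By the Nyquist-Shannon sampling theorem,
the minimum sampling rate (Nyquist rate) must be at least 2 * f_max.
Nyquist rate = 2 * 19/2 kHz = 19 kHz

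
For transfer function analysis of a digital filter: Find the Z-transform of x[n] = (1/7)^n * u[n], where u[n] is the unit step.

The Z-transform of a^n * u[n] is z/(z-a) for |z| > |a|.
Here a = 1/7, so X(z) = z/(z - (1/7)) = 7z/(7z - 1)
ROC: |z| > 1/7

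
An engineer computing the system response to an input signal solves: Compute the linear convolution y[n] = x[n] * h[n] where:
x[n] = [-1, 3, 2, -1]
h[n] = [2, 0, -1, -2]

y[n] = sum_k x[k]*h[n-k]. Output length = len(x) + len(h) - 1 = 4 + 4 - 1 = 7.
y[0] = -1*2 = -2
y[1] = 3*2 + -1*0 = 6
y[2] = 2*2 + 3*0 + -1*-1 = 5
y[3] = -1*2 + 2*0 + 3*-1 + -1*-2 = -3
y[4] = -1*0 + 2*-1 + 3*-2 = -8
y[5] = -1*-1 + 2*-2 = -3
y[6] = -1*-2 = 2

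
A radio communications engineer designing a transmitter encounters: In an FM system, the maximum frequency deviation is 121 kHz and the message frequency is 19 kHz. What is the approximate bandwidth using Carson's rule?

Carson's rule: BW = 2*(delta_f + f_m)
= 2*(121 + 19) kHz = 280 kHz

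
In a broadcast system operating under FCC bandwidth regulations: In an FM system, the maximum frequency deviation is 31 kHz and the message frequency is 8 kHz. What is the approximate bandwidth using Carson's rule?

Carson's rule: BW = 2*(delta_f + f_m)
= 2*(31 + 8) kHz = 78 kHz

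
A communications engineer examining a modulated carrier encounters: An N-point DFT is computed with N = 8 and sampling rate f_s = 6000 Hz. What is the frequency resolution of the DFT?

DFT frequency resolution = f_s / N
= 6000 / 8 = 750 Hz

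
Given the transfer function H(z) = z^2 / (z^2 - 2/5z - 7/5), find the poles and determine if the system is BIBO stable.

Poles are roots of the denominator: z^2 - 2/5z - 7/5 = 0.
Quadratic formula: z = [-(-2/5) +/- sqrt((-2/5)^2 - 4*(-7/5))] / 2
Discriminant = 4/25 + 28/5 = 144/25; sqrt = 12/5.
z = (2/5 +/- 12/5) / 2 => z = 7/5 or z = -1.
|p1| = 1, |p2| = 7/5.
For BIBO stability, all poles must lie inside the unit circle (|p| < 1).
System is UNSTABLE since at least one |p| >= 1.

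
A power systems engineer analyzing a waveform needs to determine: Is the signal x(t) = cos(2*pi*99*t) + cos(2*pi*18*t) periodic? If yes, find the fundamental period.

f1 = 99 Hz, f2 = 18 Hz
Period T1 = 1/99, T2 = 1/18
Ratio T1/T2 = 18/99, which is rational.
The signal is periodic with fundamental period T = 1/GCD(99,18) = 1/9 s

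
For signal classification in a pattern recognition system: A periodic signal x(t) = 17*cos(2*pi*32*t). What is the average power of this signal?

Average power of A*cos(wt) is A^2/2.
P = 17^2 / 2 = 289/2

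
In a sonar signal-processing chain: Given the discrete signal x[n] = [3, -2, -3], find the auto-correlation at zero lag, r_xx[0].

The auto-correlation at zero lag r_xx[0] equals the signal energy.
r_xx[0] = sum of x[n]^2 = 3^2 + (-2)^2 + (-3)^2
= 9 + 4 + 9 = 22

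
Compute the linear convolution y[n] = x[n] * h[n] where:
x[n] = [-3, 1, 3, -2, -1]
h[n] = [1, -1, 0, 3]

y[n] = sum_k x[k]*h[n-k]. Output length = len(x) + len(h) - 1 = 5 + 4 - 1 = 8.
y[0] = -3*1 = -3
y[1] = 1*1 + -3*-1 = 4
y[2] = 3*1 + 1*-1 + -3*0 = 2
y[3] = -2*1 + 3*-1 + 1*0 + -3*3 = -14
y[4] = -1*1 + -2*-1 + 3*0 + 1*3 = 4
y[5] = -1*-1 + -2*0 + 3*3 = 10
y[6] = -1*0 + -2*3 = -6
y[7] = -1*3 = -3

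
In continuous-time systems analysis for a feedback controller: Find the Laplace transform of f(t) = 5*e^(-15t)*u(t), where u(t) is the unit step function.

Standard Laplace transform pair:
e^(-at)*u(t) <-> 1/(s+a)
With a = 15: L{5*e^(-15t)*u(t)} = 5/(s+15), ROC: Re(s) > -15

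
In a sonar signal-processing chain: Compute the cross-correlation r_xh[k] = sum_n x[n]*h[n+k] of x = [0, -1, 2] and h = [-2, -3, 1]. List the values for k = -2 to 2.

Both sequences indexed from 0 and zero outside their support.
Lags with overlap: k = -2 to 2.
  r_xh[-2] = x[2]*h[0] = -4
  r_xh[-1] = x[1]*h[0] + x[2]*h[1] = -4
  r_xh[0] = x[0]*h[0] + x[1]*h[1] + x[2]*h[2] = 5
  r_xh[1] = x[0]*h[1] + x[1]*h[2] = -1
  r_xh[2] = x[0]*h[2] = 0
r_xh = [-4, -4, 5, -1, 0] (for k = -2, ..., 2)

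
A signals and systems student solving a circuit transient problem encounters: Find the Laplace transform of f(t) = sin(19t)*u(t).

Standard pair: sin(wt)*u(t) <-> w/(s^2+w^2)
With w = 19: L{sin(19t)*u(t)} = 19/(s^2+361)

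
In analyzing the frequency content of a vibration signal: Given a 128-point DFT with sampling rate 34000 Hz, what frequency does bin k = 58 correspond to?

The frequency of DFT bin k is: f_k = k * f_s / N
f_58 = 58 * 34000 / 128 = 61625/4 Hz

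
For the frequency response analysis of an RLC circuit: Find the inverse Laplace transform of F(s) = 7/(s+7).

Standard pair: k/(s+a) <-> k*e^(-at)*u(t)
With k=7, a=7: f(t) = 7*e^(-7t)*u(t)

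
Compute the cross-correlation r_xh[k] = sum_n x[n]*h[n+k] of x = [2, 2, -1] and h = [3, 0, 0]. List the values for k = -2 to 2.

Both sequences indexed from 0 and zero outside their support.
Lags with overlap: k = -2 to 2.
  r_xh[-2] = x[2]*h[0] = -3
  r_xh[-1] = x[1]*h[0] + x[2]*h[1] = 6
  r_xh[0] = x[0]*h[0] + x[1]*h[1] + x[2]*h[2] = 6
  r_xh[1] = x[0]*h[1] + x[1]*h[2] = 0
  r_xh[2] = x[0]*h[2] = 0
r_xh = [-3, 6, 6, 0, 0] (for k = -2, ..., 2)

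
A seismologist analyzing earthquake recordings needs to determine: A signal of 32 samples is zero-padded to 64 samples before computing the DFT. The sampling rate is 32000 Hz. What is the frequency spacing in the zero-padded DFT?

Original DFT: N = 32, resolution = f_s/N = 32000/32 = 1000 Hz
Zero-padded DFT: N = 64, resolution = f_s/N = 32000/64 = 500 Hz
Zero-padding interpolates the spectrum (finer frequency grid)
but does NOT improve the true spectral resolution (ability to resolve close frequencies).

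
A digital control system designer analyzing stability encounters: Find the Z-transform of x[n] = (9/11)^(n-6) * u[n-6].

Time-shifting property: if X(z) = Z{x[n]}, then Z{x[n-d]} = z^(-d) * X(z)
X(z) = z/(z - 9/11) for x[n] = (9/11)^n * u[n]
Z{x[n-6]} = z^(-6) * z/(z - 9/11) = z^(-5)/(z - 9/11)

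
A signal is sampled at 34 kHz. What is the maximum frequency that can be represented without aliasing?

The maximum frequency that can be represented without aliasing
is the Nyquist frequency: f_max = f_s / 2 = 34 kHz / 2 = 17 kHz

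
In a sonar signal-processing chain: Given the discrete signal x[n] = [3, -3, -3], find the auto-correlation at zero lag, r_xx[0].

The auto-correlation at zero lag r_xx[0] equals the signal energy.
r_xx[0] = sum of x[n]^2 = 3^2 + (-3)^2 + (-3)^2
= 9 + 9 + 9 = 27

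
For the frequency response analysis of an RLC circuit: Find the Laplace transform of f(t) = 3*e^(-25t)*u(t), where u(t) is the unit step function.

Standard Laplace transform pair:
e^(-at)*u(t) <-> 1/(s+a)
With a = 25: L{3*e^(-25t)*u(t)} = 3/(s+25), ROC: Re(s) > -25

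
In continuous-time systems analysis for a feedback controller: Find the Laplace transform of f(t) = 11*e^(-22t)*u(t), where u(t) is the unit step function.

Standard Laplace transform pair:
e^(-at)*u(t) <-> 1/(s+a)
With a = 22: L{11*e^(-22t)*u(t)} = 11/(s+22), ROC: Re(s) > -22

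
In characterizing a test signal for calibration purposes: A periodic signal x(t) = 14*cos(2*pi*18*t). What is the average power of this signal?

Average power of A*cos(wt) is A^2/2.
P = 14^2 / 2 = 196/2 = 98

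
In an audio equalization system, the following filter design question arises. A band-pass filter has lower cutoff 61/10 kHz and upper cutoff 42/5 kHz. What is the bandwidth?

Bandwidth = f_high - f_low
= 42/5 kHz - 61/10 kHz = 23/10 kHz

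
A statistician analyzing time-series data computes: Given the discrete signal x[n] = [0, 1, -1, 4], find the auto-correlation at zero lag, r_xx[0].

The auto-correlation at zero lag r_xx[0] equals the signal energy.
r_xx[0] = sum of x[n]^2 = 0^2 + 1^2 + (-1)^2 + 4^2
= 0 + 1 + 1 + 16 = 18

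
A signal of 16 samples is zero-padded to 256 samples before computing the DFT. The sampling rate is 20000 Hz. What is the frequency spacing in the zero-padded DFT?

Original DFT: N = 16, resolution = f_s/N = 20000/16 = 1250 Hz
Zero-padded DFT: N = 256, resolution = f_s/N = 20000/256 = 625/8 Hz
Zero-padding interpolates the spectrum (finer frequency grid)
but does NOT improve the true spectral resolution (ability to resolve close frequencies).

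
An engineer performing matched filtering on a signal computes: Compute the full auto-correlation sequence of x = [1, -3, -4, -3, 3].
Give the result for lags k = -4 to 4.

r_xx[k] = sum_m x[m]*x[m+k], indexed from 0, for k = -4 to 4:
  r_xx[-4] = x[4]*x[0] = 3
  r_xx[-3] = x[3]*x[0] + x[4]*x[1] = -12
  r_xx[-2] = x[2]*x[0] + x[3]*x[1] + x[4]*x[2] = -7
  r_xx[-1] = x[1]*x[0] + x[2]*x[1] + x[3]*x[2] + x[4]*x[3] = 12
  r_xx[0] = x[0]*x[0] + x[1]*x[1] + x[2]*x[2] + x[3]*x[3] + x[4]*x[4] = 44
  r_xx[1] = x[0]*x[1] + x[1]*x[2] + x[2]*x[3] + x[3]*x[4] = 12
  r_xx[2] = x[0]*x[2] + x[1]*x[3] + x[2]*x[4] = -7
  r_xx[3] = x[0]*x[3] + x[1]*x[4] = -12
  r_xx[4] = x[0]*x[4] = 3
r_xx = [3, -12, -7, 12, 44, 12, -7, -12, 3]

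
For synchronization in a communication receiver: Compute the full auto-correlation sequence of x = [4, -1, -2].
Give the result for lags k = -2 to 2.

r_xx[k] = sum_m x[m]*x[m+k], indexed from 0, for k = -2 to 2:
  r_xx[-2] = x[2]*x[0] = -8
  r_xx[-1] = x[1]*x[0] + x[2]*x[1] = -2
  r_xx[0] = x[0]*x[0] + x[1]*x[1] + x[2]*x[2] = 21
  r_xx[1] = x[0]*x[1] + x[1]*x[2] = -2
  r_xx[2] = x[0]*x[2] = -8
r_xx = [-8, -2, 21, -2, -8]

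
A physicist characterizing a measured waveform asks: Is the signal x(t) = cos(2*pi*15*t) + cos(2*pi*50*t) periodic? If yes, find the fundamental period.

f1 = 15 Hz, f2 = 50 Hz
Period T1 = 1/15, T2 = 1/50
Ratio T1/T2 = 50/15, which is rational.
The signal is periodic with fundamental period T = 1/GCD(15,50) = 1/5 s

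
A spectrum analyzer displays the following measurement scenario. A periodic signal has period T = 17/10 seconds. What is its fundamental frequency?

The fundamental frequency is the reciprocal of the period.
f = 1/T = 1/(17/10) = 10/17 Hz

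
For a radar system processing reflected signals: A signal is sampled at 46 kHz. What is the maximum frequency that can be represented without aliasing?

The maximum frequency that can be represented without aliasing
is the Nyquist frequency: f_max = f_s / 2 = 46 kHz / 2 = 23 kHz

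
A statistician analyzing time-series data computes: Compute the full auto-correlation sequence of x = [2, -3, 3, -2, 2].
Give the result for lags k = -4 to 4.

r_xx[k] = sum_m x[m]*x[m+k], indexed from 0, for k = -4 to 4:
  r_xx[-4] = x[4]*x[0] = 4
  r_xx[-3] = x[3]*x[0] + x[4]*x[1] = -10
  r_xx[-2] = x[2]*x[0] + x[3]*x[1] + x[4]*x[2] = 18
  r_xx[-1] = x[1]*x[0] + x[2]*x[1] + x[3]*x[2] + x[4]*x[3] = -25
  r_xx[0] = x[0]*x[0] + x[1]*x[1] + x[2]*x[2] + x[3]*x[3] + x[4]*x[4] = 30
  r_xx[1] = x[0]*x[1] + x[1]*x[2] + x[2]*x[3] + x[3]*x[4] = -25
  r_xx[2] = x[0]*x[2] + x[1]*x[3] + x[2]*x[4] = 18
  r_xx[3] = x[0]*x[3] + x[1]*x[4] = -10
  r_xx[4] = x[0]*x[4] = 4
r_xx = [4, -10, 18, -25, 30, -25, 18, -10, 4]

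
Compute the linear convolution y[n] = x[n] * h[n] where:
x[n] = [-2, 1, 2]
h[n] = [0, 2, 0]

y[n] = sum_k x[k]*h[n-k]. Output length = len(x) + len(h) - 1 = 3 + 3 - 1 = 5.
y[0] = -2*0 = 0
y[1] = 1*0 + -2*2 = -4
y[2] = 2*0 + 1*2 + -2*0 = 2
y[3] = 2*2 + 1*0 = 4
y[4] = 2*0 = 0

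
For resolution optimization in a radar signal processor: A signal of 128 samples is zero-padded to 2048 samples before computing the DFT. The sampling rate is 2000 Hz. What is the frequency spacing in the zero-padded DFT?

Original DFT: N = 128, resolution = f_s/N = 2000/128 = 125/8 Hz
Zero-padded DFT: N = 2048, resolution = f_s/N = 2000/2048 = 125/128 Hz
Zero-padding interpolates the spectrum (finer frequency grid)
but does NOT improve the true spectral resolution (ability to resolve close frequencies).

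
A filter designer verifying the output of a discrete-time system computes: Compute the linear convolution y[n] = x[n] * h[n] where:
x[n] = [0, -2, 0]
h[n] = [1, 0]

y[n] = sum_k x[k]*h[n-k]. Output length = len(x) + len(h) - 1 = 3 + 2 - 1 = 4.
y[0] = 0*1 = 0
y[1] = -2*1 + 0*0 = -2
y[2] = 0*1 + -2*0 = 0
y[3] = 0*0 = 0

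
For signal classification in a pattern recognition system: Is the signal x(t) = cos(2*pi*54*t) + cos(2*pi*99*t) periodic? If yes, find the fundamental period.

f1 = 54 Hz, f2 = 99 Hz
Period T1 = 1/54, T2 = 1/99
Ratio T1/T2 = 99/54, which is rational.
The signal is periodic with fundamental period T = 1/GCD(54,99) = 1/9 s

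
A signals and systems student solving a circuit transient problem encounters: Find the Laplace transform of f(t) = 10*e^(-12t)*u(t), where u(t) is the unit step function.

Standard Laplace transform pair:
e^(-at)*u(t) <-> 1/(s+a)
With a = 12: L{10*e^(-12t)*u(t)} = 10/(s+12), ROC: Re(s) > -12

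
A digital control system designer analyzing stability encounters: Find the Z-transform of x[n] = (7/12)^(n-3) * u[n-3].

Time-shifting property: if X(z) = Z{x[n]}, then Z{x[n-d]} = z^(-d) * X(z)
X(z) = z/(z - 7/12) for x[n] = (7/12)^n * u[n]
Z{x[n-3]} = z^(-3) * z/(z - 7/12) = z^(-2)/(z - 7/12)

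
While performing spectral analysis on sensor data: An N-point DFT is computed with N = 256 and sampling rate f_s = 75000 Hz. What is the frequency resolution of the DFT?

DFT frequency resolution = f_s / N
= 75000 / 256 = 9375/32 Hz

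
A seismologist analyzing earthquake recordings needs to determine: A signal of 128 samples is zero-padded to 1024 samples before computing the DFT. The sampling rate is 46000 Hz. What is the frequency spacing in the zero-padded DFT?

Original DFT: N = 128, resolution = f_s/N = 46000/128 = 2875/8 Hz
Zero-padded DFT: N = 1024, resolution = f_s/N = 46000/1024 = 2875/64 Hz
Zero-padding interpolates the spectrum (finer frequency grid)
but does NOT improve the true spectral resolution (ability to resolve close frequencies).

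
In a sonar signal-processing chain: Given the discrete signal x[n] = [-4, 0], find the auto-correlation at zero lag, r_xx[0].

The auto-correlation at zero lag r_xx[0] equals the signal energy.
r_xx[0] = sum of x[n]^2 = (-4)^2 + 0^2
= 16 + 0 = 16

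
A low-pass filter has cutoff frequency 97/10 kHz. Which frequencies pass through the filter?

A low-pass filter passes all frequencies below the cutoff frequency 97/10 kHz and attenuates higher frequencies.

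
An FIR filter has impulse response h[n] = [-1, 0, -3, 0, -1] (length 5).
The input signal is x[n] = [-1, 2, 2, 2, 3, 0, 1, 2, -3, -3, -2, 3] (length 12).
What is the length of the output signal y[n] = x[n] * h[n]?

For linear convolution, the output length is:
len(y) = len(x) + len(h) - 1 = 12 + 5 - 1 = 16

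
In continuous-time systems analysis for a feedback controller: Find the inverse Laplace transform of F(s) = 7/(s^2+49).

Standard pair: w/(s^2+w^2) <-> sin(wt)*u(t)
Recognize w^2 = 49, so w = 7; numerator 7 = 1*7.
f(t) = sin(7t)*u(t)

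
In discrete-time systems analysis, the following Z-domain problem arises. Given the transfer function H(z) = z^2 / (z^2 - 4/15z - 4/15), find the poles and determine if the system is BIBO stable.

Poles are roots of the denominator: z^2 - 4/15z - 4/15 = 0.
Quadratic formula: z = [-(-4/15) +/- sqrt((-4/15)^2 - 4*(-4/15))] / 2
Discriminant = 16/225 + 16/15 = 256/225; sqrt = 16/15.
z = (4/15 +/- 16/15) / 2 => z = 2/3 or z = -2/5.
|p1| = 2/3, |p2| = 2/5.
For BIBO stability, all poles must lie inside the unit circle (|p| < 1).
System is STABLE since both |p| < 1.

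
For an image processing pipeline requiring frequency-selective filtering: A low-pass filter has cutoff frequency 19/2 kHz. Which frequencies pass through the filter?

A low-pass filter passes all frequencies below the cutoff frequency 19/2 kHz and attenuates higher frequencies.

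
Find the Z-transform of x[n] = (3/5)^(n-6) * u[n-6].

Time-shifting property: if X(z) = Z{x[n]}, then Z{x[n-d]} = z^(-d) * X(z)
X(z) = z/(z - 3/5) for x[n] = (3/5)^n * u[n]
Z{x[n-6]} = z^(-6) * z/(z - 3/5) = z^(-5)/(z - 3/5)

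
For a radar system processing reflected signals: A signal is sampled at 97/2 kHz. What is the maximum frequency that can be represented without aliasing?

The maximum frequency that can be represented without aliasing
is the Nyquist frequency: f_max = f_s / 2 = 97/2 kHz / 2 = 97/4 kHz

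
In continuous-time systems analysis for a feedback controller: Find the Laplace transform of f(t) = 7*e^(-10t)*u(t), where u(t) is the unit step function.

Standard Laplace transform pair:
e^(-at)*u(t) <-> 1/(s+a)
With a = 10: L{7*e^(-10t)*u(t)} = 7/(s+10), ROC: Re(s) > -10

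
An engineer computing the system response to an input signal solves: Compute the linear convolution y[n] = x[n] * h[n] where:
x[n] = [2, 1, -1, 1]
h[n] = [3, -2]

y[n] = sum_k x[k]*h[n-k]. Output length = len(x) + len(h) - 1 = 4 + 2 - 1 = 5.
y[0] = 2*3 = 6
y[1] = 1*3 + 2*-2 = -1
y[2] = -1*3 + 1*-2 = -5
y[3] = 1*3 + -1*-2 = 5
y[4] = 1*-2 = -2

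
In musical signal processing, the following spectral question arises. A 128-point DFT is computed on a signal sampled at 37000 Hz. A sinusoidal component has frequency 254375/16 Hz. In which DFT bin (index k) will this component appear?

DFT frequency resolution = f_s/N = 37000/128 = 4625/16 Hz
Bin index k = f_signal / resolution = 254375/16 / 4625/16 = 55
The signal frequency 254375/16 Hz falls in DFT bin k = 55.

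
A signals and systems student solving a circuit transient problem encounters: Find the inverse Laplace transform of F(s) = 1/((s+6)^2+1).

Standard pair: w/((s+a)^2+w^2) <-> e^(-at)*sin(wt)*u(t)
With a=6, w=1: f(t) = e^(-6t)*sin(t)*u(t)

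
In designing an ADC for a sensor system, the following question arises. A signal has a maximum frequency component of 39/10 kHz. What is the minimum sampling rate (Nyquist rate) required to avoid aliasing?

By the Nyquist-Shannon sampling theorem,
the minimum sampling rate (Nyquist rate) must be at least 2 * f_max.
Nyquist rate = 2 * 39/10 kHz = 39/5 kHz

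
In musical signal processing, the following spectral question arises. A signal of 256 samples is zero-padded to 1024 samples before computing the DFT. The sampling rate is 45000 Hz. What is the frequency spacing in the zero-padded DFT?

Original DFT: N = 256, resolution = f_s/N = 45000/256 = 5625/32 Hz
Zero-padded DFT: N = 1024, resolution = f_s/N = 45000/1024 = 5625/128 Hz
Zero-padding interpolates the spectrum (finer frequency grid)
but does NOT improve the true spectral resolution (ability to resolve close frequencies).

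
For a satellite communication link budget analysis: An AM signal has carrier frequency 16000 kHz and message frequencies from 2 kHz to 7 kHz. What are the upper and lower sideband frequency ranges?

Upper sideband (USB) = fc + [fm_low, fm_high] = 16000 + [2, 7] = [16002, 16007] kHz
Lower sideband (LSB) = fc - [fm_high, fm_low] = 16000 - [7, 2] = [15993, 15998] kHz
Total occupied spectrum: 15993 kHz to 16007 kHz (plus carrier at 16000 kHz)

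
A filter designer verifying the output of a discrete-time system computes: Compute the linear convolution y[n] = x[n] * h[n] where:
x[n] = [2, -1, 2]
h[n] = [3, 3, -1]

y[n] = sum_k x[k]*h[n-k]. Output length = len(x) + len(h) - 1 = 3 + 3 - 1 = 5.
y[0] = 2*3 = 6
y[1] = -1*3 + 2*3 = 3
y[2] = 2*3 + -1*3 + 2*-1 = 1
y[3] = 2*3 + -1*-1 = 7
y[4] = 2*-1 = -2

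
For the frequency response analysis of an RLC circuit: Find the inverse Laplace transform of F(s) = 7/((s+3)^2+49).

Standard pair: w/((s+a)^2+w^2) <-> e^(-at)*sin(wt)*u(t)
With a=3, w=7: f(t) = e^(-3t)*sin(7t)*u(t)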